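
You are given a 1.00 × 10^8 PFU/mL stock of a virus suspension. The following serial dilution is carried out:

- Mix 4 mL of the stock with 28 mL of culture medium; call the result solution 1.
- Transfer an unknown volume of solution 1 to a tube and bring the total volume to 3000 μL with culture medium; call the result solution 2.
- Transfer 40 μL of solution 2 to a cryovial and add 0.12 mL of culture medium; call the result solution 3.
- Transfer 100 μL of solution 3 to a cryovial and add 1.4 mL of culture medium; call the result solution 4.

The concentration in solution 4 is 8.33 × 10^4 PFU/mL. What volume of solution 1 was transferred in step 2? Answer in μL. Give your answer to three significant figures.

1.20 × 10^3 μL

Step 1: 4 mL + 28 mL = 32 mL total → factor 32/4 = 8
Step 2: v brought to 3000 μL → factor = 3000 μL/v
Step 3: 40 μL + 0.12 mL = 160 μL total → factor 160/40 = 4
Step 4: 100 μL + 1.4 mL = 1500 μL total → factor 1500/100 = 15
Product of known-step factors = 480
Overall factor = 1.00 × 10^8 PFU/mL / (8.33 × 10^4 PFU/mL) = 1200.5
Step-2 factor = 1200.5 / 480 = 2.501
v = 3000 μL / 2.501 = 1.20 × 10^3 μL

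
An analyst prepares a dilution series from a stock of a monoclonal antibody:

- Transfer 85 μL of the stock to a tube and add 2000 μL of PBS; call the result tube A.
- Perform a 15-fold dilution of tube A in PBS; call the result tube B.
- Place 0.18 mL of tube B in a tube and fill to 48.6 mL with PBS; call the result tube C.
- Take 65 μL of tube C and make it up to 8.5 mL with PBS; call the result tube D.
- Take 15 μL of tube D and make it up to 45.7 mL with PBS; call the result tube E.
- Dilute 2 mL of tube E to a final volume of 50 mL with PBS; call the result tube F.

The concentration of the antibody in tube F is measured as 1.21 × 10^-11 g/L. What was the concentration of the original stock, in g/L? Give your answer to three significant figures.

12.0 g/L

Step 1: 85 μL + 2000 μL = 2085 μL total → factor 2085/85 = 24.529
Step 2: 15-fold → factor 15
Step 3: 0.18 mL brought to 48.6 mL → factor 48.6/0.18 = 270
Step 4: 65 μL brought to 8.5 mL → factor 8500/65 = 130.77
Step 5: 15 μL brought to 45.7 mL → factor 45700/15 = 3046.7
Step 6: 2 mL brought to 50 mL → factor 50/2 = 25
Overall dilution factor = 24.529 × 15 × 270 × 130.77 × 3046.7 × 25 = 9.8949 × 10^11
Stock = 1.21 × 10^-11 g/L × 9.8949 × 10^11 = 12.0 g/L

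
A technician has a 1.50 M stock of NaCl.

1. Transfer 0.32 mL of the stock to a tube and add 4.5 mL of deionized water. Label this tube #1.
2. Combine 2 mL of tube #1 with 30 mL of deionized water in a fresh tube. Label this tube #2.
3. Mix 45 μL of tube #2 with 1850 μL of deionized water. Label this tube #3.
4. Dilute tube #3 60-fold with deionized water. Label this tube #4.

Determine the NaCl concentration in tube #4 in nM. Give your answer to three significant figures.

Step 1: 0.32 mL + 4.5 mL = 4.82 mL total → factor 4.82/0.32 = 15.062
Step 2: 2 mL + 30 mL = 32 mL total → factor 32/2 = 16
Step 3: 45 μL + 1850 μL = 1895 μL total → factor 1895/45 = 42.111
Step 4: 60-fold → factor 60
Overall dilution factor = 15.062 × 16 × 42.111 × 60 = 6.0893 × 10^5
Final = 1.50 M / 6.0893 × 10^5 = 2.463 × 10^-6 M = 2.46 × 10^3 nM

2.46 × 10^3 nM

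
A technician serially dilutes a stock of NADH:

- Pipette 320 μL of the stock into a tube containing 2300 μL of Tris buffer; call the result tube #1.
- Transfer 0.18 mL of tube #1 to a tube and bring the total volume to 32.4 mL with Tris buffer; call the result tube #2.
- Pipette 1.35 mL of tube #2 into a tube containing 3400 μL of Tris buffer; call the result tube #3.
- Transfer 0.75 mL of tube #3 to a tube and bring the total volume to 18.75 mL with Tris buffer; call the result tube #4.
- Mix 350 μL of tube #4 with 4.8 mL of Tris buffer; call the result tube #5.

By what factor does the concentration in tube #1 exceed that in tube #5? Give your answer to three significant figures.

2.33 × 10^5

Step 1: 320 μL + 2300 μL = 2620 μL total → factor 2620/320 = 8.1875
Step 2: 0.18 mL brought to 32.4 mL → factor 32.4/0.18 = 180
Step 3: 1.35 mL + 3400 μL = 4.75 mL total → factor 4.75/1.35 = 3.5185
Step 4: 0.75 mL brought to 18.75 mL → factor 18.75/0.75 = 25
Step 5: 350 μL + 4.8 mL = 5150 μL total → factor 5150/350 = 14.714
Dilution factor to tube #1 = 8.1875; to tube #5 = 1.9075 × 10^6
[tube #1]/[tube #5] = (factor to tube #5)/(factor to tube #1) = 1.9075 × 10^6/8.1875 = 2.33 × 10^5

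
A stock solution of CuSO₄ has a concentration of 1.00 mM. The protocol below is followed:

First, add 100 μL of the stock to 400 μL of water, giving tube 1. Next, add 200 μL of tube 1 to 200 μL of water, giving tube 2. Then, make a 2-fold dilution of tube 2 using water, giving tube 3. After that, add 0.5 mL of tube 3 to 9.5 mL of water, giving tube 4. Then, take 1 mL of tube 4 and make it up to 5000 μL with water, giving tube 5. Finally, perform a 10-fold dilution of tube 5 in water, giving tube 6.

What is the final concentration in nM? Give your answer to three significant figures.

Step 1: 100 μL + 400 μL = 500 μL total → factor 500/100 = 5
Step 2: 200 μL + 200 μL = 400 μL total → factor 400/200 = 2
Step 3: 2-fold → factor 2
Step 4: 0.5 mL + 9.5 mL = 10 mL total → factor 10/0.5 = 20
Step 5: 1 mL brought to 5000 μL → factor 5/1 = 5
Step 6: 10-fold → factor 10
Overall dilution factor = 5 × 2 × 2 × 20 × 5 × 10 = 20000
Final = 1.00 mM / 20000 = 5.000 × 10^-5 mM = 50.0 nM

50.0 nM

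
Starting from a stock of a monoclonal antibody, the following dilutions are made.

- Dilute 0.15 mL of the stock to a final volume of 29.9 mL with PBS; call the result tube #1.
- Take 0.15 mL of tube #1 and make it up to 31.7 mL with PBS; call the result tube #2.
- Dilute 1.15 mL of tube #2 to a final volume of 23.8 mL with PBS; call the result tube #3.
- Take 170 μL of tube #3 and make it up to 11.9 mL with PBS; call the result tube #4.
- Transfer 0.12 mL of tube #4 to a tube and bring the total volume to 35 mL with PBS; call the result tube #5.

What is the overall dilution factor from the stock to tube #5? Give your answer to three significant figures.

1.78 × 10^10

Step 1: 0.15 mL brought to 29.9 mL → factor 29.9/0.15 = 199.33
Step 2: 0.15 mL brought to 31.7 mL → factor 31.7/0.15 = 211.33
Step 3: 1.15 mL brought to 23.8 mL → factor 23.8/1.15 = 20.696
Step 4: 170 μL brought to 11.9 mL → factor 11900/170 = 70
Step 5: 0.12 mL brought to 35 mL → factor 35/0.12 = 291.67
Overall dilution factor = 199.33 × 211.33 × 20.696 × 70 × 291.67 = 1.78 × 10^10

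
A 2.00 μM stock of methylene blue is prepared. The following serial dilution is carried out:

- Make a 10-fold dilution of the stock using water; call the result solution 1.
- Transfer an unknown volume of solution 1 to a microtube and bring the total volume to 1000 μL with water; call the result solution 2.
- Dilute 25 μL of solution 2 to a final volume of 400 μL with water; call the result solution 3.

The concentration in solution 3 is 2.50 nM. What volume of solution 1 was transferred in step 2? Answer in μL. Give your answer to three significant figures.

Step 1: 10-fold → factor 10
Step 2: v brought to 1000 μL → factor = 1000 μL/v
Step 3: 25 μL brought to 400 μL → factor 400/25 = 16
Product of known-step factors = 160
Overall factor = 2.00 μM / (2.50 nM) = 800
Step-2 factor = 800 / 160 = 5
v = 1000 μL / 5 = 200 μL

200 μL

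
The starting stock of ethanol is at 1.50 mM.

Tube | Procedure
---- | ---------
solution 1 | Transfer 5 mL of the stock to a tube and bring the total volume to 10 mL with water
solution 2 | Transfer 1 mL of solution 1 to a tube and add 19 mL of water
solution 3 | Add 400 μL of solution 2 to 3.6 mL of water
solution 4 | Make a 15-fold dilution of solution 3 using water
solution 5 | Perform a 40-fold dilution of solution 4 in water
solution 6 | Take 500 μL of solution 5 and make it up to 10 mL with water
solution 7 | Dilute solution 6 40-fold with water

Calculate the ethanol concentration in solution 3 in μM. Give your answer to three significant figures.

3.75 μM

Step 1: 5 mL brought to 10 mL → factor 10/5 = 2
Step 2: 1 mL + 19 mL = 20 mL total → factor 20/1 = 20
Step 3: 400 μL + 3.6 mL = 4000 μL total → factor 4000/400 = 10
Dilution factor through solution 3 = 2 × 20 × 10 = 400
[solution 3] = 1.50 mM / 400 = 0.003750 mM = 3.75 μM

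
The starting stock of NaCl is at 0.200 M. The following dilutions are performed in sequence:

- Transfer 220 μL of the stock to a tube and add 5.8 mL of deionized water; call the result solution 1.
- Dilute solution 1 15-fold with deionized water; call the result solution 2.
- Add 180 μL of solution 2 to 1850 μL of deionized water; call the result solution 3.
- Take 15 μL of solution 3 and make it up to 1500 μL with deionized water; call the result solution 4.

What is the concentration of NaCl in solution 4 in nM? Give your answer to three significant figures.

Step 1: 220 μL + 5.8 mL = 6020 μL total → factor 6020/220 = 27.364
Step 2: 15-fold → factor 15
Step 3: 180 μL + 1850 μL = 2030 μL total → factor 2030/180 = 11.278
Step 4: 15 μL brought to 1500 μL → factor 1500/15 = 100
Overall dilution factor = 27.364 × 15 × 11.278 × 100 = 4.629 × 10^5
Final = 0.200 M / 4.629 × 10^5 = 4.321 × 10^-7 M = 432 nM

432 nM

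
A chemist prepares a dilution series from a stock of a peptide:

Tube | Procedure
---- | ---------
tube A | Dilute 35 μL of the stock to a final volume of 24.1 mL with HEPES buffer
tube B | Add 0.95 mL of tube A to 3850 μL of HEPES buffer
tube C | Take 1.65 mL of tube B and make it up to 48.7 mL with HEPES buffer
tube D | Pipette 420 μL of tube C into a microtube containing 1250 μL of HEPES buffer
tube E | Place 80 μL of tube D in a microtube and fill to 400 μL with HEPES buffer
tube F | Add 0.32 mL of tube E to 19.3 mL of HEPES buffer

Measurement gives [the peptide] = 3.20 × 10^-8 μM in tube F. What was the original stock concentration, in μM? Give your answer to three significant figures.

4.01 μM

Step 1: 35 μL brought to 24.1 mL → factor 24100/35 = 688.57
Step 2: 0.95 mL + 3850 μL = 4.8 mL total → factor 4.8/0.95 = 5.0526
Step 3: 1.65 mL brought to 48.7 mL → factor 48.7/1.65 = 29.515
Step 4: 420 μL + 1250 μL = 1670 μL total → factor 1670/420 = 3.9762
Step 5: 80 μL brought to 400 μL → factor 400/80 = 5
Step 6: 0.32 mL + 19.3 mL = 19.62 mL total → factor 19.62/0.32 = 61.312
Overall dilution factor = 688.57 × 5.0526 × 29.515 × 3.9762 × 5 × 61.312 = 1.2517 × 10^8
Stock = 3.20 × 10^-8 μM × 1.2517 × 10^8 = 4.01 μM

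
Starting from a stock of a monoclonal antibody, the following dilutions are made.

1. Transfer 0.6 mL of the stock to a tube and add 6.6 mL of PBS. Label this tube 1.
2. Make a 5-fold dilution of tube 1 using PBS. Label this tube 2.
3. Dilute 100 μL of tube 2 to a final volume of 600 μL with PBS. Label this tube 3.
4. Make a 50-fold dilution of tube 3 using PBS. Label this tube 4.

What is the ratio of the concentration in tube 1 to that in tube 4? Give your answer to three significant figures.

1.50 × 10^3

Step 1: 0.6 mL + 6.6 mL = 7.2 mL total → factor 7.2/0.6 = 12
Step 2: 5-fold → factor 5
Step 3: 100 μL brought to 600 μL → factor 600/100 = 6
Step 4: 50-fold → factor 50
Dilution factor to tube 1 = 12; to tube 4 = 18000
[tube 1]/[tube 4] = (factor to tube 4)/(factor to tube 1) = 18000/12 = 1.50 × 10^3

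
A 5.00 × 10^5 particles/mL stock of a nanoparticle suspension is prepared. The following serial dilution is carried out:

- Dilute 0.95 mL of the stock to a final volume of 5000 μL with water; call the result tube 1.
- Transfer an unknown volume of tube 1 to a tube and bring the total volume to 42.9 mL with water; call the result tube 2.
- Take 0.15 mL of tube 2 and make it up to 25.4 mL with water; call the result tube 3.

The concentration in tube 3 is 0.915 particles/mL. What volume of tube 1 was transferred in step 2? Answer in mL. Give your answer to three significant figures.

0.0700 mL

Step 1: 0.95 mL brought to 5000 μL → factor 5/0.95 = 5.2632
Step 2: v brought to 42.9 mL → factor = 42.9 mL/v
Step 3: 0.15 mL brought to 25.4 mL → factor 25.4/0.15 = 169.33
Product of known-step factors = 891.23
Overall factor = 5.00 × 10^5 particles/mL / (0.915 particles/mL) = 5.4645 × 10^5
Step-2 factor = 5.4645 × 10^5 / 891.23 = 613.14
v = 42.9 mL / 613.14 = 0.0700 mL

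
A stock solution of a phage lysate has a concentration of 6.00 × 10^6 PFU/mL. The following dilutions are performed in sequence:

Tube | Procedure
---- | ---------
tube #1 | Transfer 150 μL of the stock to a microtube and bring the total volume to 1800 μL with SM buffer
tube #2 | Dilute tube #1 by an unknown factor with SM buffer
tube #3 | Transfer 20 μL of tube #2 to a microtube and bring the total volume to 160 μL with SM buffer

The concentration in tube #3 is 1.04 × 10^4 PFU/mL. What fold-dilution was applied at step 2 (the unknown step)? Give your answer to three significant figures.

Step 1: 150 μL brought to 1800 μL → factor 1800/150 = 12
Step 2: unknown factor x
Step 3: 20 μL brought to 160 μL → factor 160/20 = 8
Product of known-step factors = 96
Overall factor = 6.00 × 10^6 PFU/mL / (1.04 × 10^4 PFU/mL) = 576.92
x = 576.92 / 96 = 6.01

6.01-fold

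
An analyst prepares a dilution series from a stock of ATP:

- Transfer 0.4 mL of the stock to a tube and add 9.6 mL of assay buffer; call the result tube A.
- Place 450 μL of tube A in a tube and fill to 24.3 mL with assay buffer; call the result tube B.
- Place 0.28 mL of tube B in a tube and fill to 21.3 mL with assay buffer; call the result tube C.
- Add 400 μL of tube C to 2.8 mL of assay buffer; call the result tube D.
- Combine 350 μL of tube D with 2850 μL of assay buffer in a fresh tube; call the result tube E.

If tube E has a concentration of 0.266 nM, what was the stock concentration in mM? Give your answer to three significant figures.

2.00 mM

Step 1: 0.4 mL + 9.6 mL = 10 mL total → factor 10/0.4 = 25
Step 2: 450 μL brought to 24.3 mL → factor 24300/450 = 54
Step 3: 0.28 mL brought to 21.3 mL → factor 21.3/0.28 = 76.071
Step 4: 400 μL + 2.8 mL = 3200 μL total → factor 3200/400 = 8
Step 5: 350 μL + 2850 μL = 3200 μL total → factor 3200/350 = 9.1429
Overall dilution factor = 25 × 54 × 76.071 × 8 × 9.1429 = 7.5115 × 10^6
Stock = 0.266 nM × 7.5115 × 10^6 = 1.998 × 10^6 nM = 2.00 mM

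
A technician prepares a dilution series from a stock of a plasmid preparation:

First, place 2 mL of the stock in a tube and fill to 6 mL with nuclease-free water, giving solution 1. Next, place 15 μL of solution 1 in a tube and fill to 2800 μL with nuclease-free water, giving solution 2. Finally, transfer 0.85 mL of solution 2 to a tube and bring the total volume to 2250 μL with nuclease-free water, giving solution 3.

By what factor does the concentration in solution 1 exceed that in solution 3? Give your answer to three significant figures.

494

Step 1: 2 mL brought to 6 mL → factor 6/2 = 3
Step 2: 15 μL brought to 2800 μL → factor 2800/15 = 186.67
Step 3: 0.85 mL brought to 2250 μL → factor 2.25/0.85 = 2.6471
Dilution factor to solution 1 = 3; to solution 3 = 1482.4
[solution 1]/[solution 3] = (factor to solution 3)/(factor to solution 1) = 1482.4/3 = 494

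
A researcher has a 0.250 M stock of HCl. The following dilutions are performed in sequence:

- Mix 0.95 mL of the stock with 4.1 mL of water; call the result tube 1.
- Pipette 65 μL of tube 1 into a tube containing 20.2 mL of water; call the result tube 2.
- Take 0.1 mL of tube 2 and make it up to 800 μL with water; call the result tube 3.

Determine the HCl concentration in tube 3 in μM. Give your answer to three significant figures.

Step 1: 0.95 mL + 4.1 mL = 5.05 mL total → factor 5.05/0.95 = 5.3158
Step 2: 65 μL + 20.2 mL = 20265 μL total → factor 20265/65 = 311.77
Step 3: 0.1 mL brought to 800 μL → factor 0.8/0.1 = 8
Overall dilution factor = 5.3158 × 311.77 × 8 = 13258
Final = 0.250 M / 13258 = 1.886 × 10^-5 M = 18.9 μM

18.9 μM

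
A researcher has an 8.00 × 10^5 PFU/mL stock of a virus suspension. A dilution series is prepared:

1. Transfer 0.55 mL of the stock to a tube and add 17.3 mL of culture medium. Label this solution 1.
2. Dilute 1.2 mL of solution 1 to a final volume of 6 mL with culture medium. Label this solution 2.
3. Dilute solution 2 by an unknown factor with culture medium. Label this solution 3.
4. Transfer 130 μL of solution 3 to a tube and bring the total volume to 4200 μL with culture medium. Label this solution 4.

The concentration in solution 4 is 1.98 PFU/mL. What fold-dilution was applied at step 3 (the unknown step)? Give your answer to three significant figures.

77.1-fold

Step 1: 0.55 mL + 17.3 mL = 17.85 mL total → factor 17.85/0.55 = 32.455
Step 2: 1.2 mL brought to 6 mL → factor 6/1.2 = 5
Step 3: unknown factor x
Step 4: 130 μL brought to 4200 μL → factor 4200/130 = 32.308
Product of known-step factors = 5242.7
Overall factor = 8.00 × 10^5 PFU/mL / (1.98 PFU/mL) = 4.0404 × 10^5
x = 4.0404 × 10^5 / 5242.7 = 77.1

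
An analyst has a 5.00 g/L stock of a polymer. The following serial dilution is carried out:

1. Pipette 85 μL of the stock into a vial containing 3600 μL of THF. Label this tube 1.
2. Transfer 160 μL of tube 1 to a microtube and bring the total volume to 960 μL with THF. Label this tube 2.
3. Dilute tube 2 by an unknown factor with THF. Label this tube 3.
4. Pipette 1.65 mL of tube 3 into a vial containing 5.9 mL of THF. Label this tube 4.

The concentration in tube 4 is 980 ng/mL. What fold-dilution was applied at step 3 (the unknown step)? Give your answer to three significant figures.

Step 1: 85 μL + 3600 μL = 3685 μL total → factor 3685/85 = 43.353
Step 2: 160 μL brought to 960 μL → factor 960/160 = 6
Step 3: unknown factor x
Step 4: 1.65 mL + 5.9 mL = 7.55 mL total → factor 7.55/1.65 = 4.5758
Product of known-step factors = 1190.2
Overall factor = 5.00 g/L / (980 ng/mL) = 5102
x = 5102 / 1190.2 = 4.29

4.29-fold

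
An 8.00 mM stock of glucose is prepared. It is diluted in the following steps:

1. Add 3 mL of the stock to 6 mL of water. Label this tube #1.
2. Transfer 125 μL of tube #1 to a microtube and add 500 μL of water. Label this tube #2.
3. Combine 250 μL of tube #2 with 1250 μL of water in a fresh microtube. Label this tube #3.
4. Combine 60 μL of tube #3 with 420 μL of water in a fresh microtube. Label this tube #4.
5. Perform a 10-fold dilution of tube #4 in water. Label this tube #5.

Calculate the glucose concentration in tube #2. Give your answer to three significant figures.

0.533 mM

Step 1: 3 mL + 6 mL = 9 mL total → factor 9/3 = 3
Step 2: 125 μL + 500 μL = 625 μL total → factor 625/125 = 5
Dilution factor through tube #2 = 3 × 5 = 15
[tube #2] = 8.00 mM / 15 = 0.533 mM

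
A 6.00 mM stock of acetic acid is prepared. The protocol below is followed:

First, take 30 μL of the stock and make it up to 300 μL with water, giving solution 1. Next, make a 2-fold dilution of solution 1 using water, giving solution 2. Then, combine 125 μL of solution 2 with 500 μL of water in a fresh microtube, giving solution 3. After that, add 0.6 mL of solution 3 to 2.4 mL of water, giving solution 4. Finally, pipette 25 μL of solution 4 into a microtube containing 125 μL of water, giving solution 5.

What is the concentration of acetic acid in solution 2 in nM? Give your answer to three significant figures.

Step 1: 30 μL brought to 300 μL → factor 300/30 = 10
Step 2: 2-fold → factor 2
Dilution factor through solution 2 = 10 × 2 = 20
[solution 2] = 6.00 mM / 20 = 0.3000 mM = 3.00 × 10^5 nM

3.00 × 10^5 nM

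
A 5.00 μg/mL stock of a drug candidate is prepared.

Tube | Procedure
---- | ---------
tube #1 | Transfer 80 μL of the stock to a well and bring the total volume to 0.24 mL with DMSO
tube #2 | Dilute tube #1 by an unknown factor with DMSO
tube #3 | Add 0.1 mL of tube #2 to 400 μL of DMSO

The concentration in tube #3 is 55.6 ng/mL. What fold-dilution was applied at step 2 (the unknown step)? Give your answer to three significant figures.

Step 1: 80 μL brought to 0.24 mL → factor 240/80 = 3
Step 2: unknown factor x
Step 3: 0.1 mL + 400 μL = 0.5 mL total → factor 0.5/0.1 = 5
Product of known-step factors = 15
Overall factor = 5.00 μg/mL / (55.6 ng/mL) = 89.928
x = 89.928 / 15 = 6.00

6.00-fold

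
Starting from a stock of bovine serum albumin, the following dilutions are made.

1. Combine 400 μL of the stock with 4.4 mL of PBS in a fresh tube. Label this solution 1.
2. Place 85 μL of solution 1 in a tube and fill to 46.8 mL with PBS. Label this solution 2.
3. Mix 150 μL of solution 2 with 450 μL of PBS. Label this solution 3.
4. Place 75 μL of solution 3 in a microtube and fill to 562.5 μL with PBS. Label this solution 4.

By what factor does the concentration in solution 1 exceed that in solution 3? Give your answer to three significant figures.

2.20 × 10^3

Step 1: 400 μL + 4.4 mL = 4800 μL total → factor 4800/400 = 12
Step 2: 85 μL brought to 46.8 mL → factor 46800/85 = 550.59
Step 3: 150 μL + 450 μL = 600 μL total → factor 600/150 = 4
Dilution factor to solution 1 = 12; to solution 3 = 26428
[solution 1]/[solution 3] = (factor to solution 3)/(factor to solution 1) = 26428/12 = 2.20 × 10^3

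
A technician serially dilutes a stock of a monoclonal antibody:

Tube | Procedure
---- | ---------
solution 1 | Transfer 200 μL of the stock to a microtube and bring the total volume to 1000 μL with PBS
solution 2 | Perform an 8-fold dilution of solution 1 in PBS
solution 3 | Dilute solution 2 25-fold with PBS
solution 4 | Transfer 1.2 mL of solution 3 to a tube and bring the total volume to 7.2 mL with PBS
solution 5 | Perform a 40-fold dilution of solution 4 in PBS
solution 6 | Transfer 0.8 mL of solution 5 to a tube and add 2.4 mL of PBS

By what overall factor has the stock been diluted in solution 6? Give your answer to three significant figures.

Step 1: 200 μL brought to 1000 μL → factor 1000/200 = 5
Step 2: 8-fold → factor 8
Step 3: 25-fold → factor 25
Step 4: 1.2 mL brought to 7.2 mL → factor 7.2/1.2 = 6
Step 5: 40-fold → factor 40
Step 6: 0.8 mL + 2.4 mL = 3.2 mL total → factor 3.2/0.8 = 4
Overall dilution factor = 5 × 8 × 25 × 6 × 40 × 4 = 9.6 × 10^5

9.60 × 10^5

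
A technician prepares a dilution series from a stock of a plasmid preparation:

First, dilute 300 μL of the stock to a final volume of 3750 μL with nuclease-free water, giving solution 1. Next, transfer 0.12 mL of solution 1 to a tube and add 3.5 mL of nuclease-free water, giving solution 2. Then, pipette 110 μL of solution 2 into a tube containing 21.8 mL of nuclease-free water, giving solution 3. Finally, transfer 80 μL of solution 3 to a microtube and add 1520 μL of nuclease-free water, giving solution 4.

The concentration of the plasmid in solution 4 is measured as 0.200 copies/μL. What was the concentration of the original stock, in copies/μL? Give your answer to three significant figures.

Step 1: 300 μL brought to 3750 μL → factor 3750/300 = 12.5
Step 2: 0.12 mL + 3.5 mL = 3.62 mL total → factor 3.62/0.12 = 30.167
Step 3: 110 μL + 21.8 mL = 21910 μL total → factor 21910/110 = 199.18
Step 4: 80 μL + 1520 μL = 1600 μL total → factor 1600/80 = 20
Overall dilution factor = 12.5 × 30.167 × 199.18 × 20 = 1.5022 × 10^6
Stock = 0.200 copies/μL × 1.5022 × 10^6 = 3.00 × 10^5 copies/μL

3.00 × 10^5 copies/μL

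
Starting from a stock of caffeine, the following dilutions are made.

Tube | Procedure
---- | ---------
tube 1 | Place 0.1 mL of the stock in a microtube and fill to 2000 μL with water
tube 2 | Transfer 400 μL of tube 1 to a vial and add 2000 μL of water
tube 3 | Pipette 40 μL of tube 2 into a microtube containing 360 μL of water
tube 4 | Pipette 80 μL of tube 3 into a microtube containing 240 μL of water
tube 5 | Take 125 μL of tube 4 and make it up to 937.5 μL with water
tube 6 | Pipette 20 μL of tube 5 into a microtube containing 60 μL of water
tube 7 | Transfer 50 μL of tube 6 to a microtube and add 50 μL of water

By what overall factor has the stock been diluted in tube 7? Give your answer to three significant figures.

Step 1: 0.1 mL brought to 2000 μL → factor 2/0.1 = 20
Step 2: 400 μL + 2000 μL = 2400 μL total → factor 2400/400 = 6
Step 3: 40 μL + 360 μL = 400 μL total → factor 400/40 = 10
Step 4: 80 μL + 240 μL = 320 μL total → factor 320/80 = 4
Step 5: 125 μL brought to 937.5 μL → factor 937.5/125 = 7.5
Step 6: 20 μL + 60 μL = 80 μL total → factor 80/20 = 4
Step 7: 50 μL + 50 μL = 100 μL total → factor 100/50 = 2
Overall dilution factor = 20 × 6 × 10 × 4 × 7.5 × 4 × 2 = 2.88 × 10^5

2.88 × 10^5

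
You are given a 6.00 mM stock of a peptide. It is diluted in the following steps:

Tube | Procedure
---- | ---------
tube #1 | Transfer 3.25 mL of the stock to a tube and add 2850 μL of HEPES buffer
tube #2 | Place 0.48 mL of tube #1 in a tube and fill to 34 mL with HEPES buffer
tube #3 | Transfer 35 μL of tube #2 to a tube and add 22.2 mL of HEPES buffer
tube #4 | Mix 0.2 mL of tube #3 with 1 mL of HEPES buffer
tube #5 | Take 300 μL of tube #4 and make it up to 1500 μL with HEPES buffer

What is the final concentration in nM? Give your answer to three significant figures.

Step 1: 3.25 mL + 2850 μL = 6.1 mL total → factor 6.1/3.25 = 1.8769
Step 2: 0.48 mL brought to 34 mL → factor 34/0.48 = 70.833
Step 3: 35 μL + 22.2 mL = 22235 μL total → factor 22235/35 = 635.29
Step 4: 0.2 mL + 1 mL = 1.2 mL total → factor 1.2/0.2 = 6
Step 5: 300 μL brought to 1500 μL → factor 1500/300 = 5
Overall dilution factor = 1.8769 × 70.833 × 635.29 × 6 × 5 = 2.5338 × 10^6
Final = 6.00 mM / 2.5338 × 10^6 = 2.368 × 10^-6 mM = 2.37 nM

2.37 nM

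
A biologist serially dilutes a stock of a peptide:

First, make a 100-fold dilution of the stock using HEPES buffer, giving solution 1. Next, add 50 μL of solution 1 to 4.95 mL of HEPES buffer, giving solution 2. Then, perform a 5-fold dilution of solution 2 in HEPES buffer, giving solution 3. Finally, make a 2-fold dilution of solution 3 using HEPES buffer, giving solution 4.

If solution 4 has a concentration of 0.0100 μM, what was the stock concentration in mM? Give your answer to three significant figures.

Step 1: 100-fold → factor 100
Step 2: 50 μL + 4.95 mL = 5000 μL total → factor 5000/50 = 100
Step 3: 5-fold → factor 5
Step 4: 2-fold → factor 2
Overall dilution factor = 100 × 100 × 5 × 2 = 1 × 10^5
Stock = 0.0100 μM × 1 × 10^5 = 1000 μM = 1.00 mM

1.00 mM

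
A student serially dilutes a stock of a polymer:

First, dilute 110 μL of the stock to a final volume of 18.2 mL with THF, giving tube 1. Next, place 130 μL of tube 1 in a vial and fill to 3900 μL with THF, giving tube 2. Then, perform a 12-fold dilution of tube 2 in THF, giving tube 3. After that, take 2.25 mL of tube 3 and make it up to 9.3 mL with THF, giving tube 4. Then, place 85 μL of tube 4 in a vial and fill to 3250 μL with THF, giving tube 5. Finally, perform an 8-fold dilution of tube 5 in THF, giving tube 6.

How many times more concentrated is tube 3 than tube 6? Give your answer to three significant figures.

1.26 × 10^3

Step 1: 110 μL brought to 18.2 mL → factor 18200/110 = 165.45
Step 2: 130 μL brought to 3900 μL → factor 3900/130 = 30
Step 3: 12-fold → factor 12
Step 4: 2.25 mL brought to 9.3 mL → factor 9.3/2.25 = 4.1333
Step 5: 85 μL brought to 3250 μL → factor 3250/85 = 38.235
Step 6: 8-fold → factor 8
Dilution factor to tube 3 = 59564; to tube 6 = 7.5307 × 10^7
[tube 3]/[tube 6] = (factor to tube 6)/(factor to tube 3) = 7.5307 × 10^7/59564 = 1.26 × 10^3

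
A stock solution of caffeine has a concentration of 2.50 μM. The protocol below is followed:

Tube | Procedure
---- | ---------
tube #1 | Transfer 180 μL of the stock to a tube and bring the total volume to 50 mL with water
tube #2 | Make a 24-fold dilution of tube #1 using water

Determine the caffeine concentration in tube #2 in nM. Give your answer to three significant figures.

0.375 nM

Step 1: 180 μL brought to 50 mL → factor 50000/180 = 277.78
Step 2: 24-fold → factor 24
Overall dilution factor = 277.78 × 24 = 6666.7
Final = 2.50 μM / 6666.7 = 0.0003750 μM = 0.375 nM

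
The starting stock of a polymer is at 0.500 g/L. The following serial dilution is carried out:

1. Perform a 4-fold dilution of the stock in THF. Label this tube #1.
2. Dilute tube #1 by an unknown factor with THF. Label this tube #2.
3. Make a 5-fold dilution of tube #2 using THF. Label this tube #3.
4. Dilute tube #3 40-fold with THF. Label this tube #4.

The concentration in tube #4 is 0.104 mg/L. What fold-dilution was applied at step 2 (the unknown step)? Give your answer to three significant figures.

6.01-fold

Step 1: 4-fold → factor 4
Step 2: unknown factor x
Step 3: 5-fold → factor 5
Step 4: 40-fold → factor 40
Product of known-step factors = 800
Overall factor = 0.500 g/L / (0.104 mg/L) = 4807.7
x = 4807.7 / 800 = 6.01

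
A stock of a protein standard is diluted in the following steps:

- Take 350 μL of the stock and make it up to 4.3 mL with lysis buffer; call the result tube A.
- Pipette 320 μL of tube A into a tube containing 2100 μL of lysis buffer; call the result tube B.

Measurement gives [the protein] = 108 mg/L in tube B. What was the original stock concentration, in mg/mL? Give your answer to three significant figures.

10.0 mg/mL

Step 1: 350 μL brought to 4.3 mL → factor 4300/350 = 12.286
Step 2: 320 μL + 2100 μL = 2420 μL total → factor 2420/320 = 7.5625
Overall dilution factor = 12.286 × 7.5625 = 92.911
Stock = 108 mg/L × 92.911 = 1.003 × 10^4 mg/L = 10.0 mg/mL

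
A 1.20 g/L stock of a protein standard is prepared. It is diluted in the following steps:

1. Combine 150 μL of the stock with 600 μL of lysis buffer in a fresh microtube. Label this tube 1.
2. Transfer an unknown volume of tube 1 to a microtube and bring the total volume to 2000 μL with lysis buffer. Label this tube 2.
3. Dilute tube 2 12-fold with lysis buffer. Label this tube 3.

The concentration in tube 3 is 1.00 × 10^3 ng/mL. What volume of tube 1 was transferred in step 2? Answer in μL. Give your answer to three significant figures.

100 μL

Step 1: 150 μL + 600 μL = 750 μL total → factor 750/150 = 5
Step 2: v brought to 2000 μL → factor = 2000 μL/v
Step 3: 12-fold → factor 12
Product of known-step factors = 60
Overall factor = 1.20 g/L / (1.00 × 10^3 ng/mL) = 1200
Step-2 factor = 1200 / 60 = 20
v = 2000 μL / 20 = 100 μL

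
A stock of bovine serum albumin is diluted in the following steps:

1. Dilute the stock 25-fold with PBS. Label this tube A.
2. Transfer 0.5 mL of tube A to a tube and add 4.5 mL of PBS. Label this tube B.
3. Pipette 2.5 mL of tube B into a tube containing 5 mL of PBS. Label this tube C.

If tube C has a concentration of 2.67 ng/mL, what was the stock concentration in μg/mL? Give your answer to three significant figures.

2.00 μg/mL

Step 1: 25-fold → factor 25
Step 2: 0.5 mL + 4.5 mL = 5 mL total → factor 5/0.5 = 10
Step 3: 2.5 mL + 5 mL = 7.5 mL total → factor 7.5/2.5 = 3
Overall dilution factor = 25 × 10 × 3 = 750
Stock = 2.67 ng/mL × 750 = 2002 ng/mL = 2.00 μg/mL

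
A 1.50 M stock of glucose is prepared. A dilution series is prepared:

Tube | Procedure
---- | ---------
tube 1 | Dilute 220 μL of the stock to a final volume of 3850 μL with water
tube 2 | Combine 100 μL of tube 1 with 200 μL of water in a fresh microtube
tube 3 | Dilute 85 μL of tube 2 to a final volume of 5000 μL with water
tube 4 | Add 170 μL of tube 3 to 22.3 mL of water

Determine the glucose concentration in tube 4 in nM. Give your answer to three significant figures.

Step 1: 220 μL brought to 3850 μL → factor 3850/220 = 17.5
Step 2: 100 μL + 200 μL = 300 μL total → factor 300/100 = 3
Step 3: 85 μL brought to 5000 μL → factor 5000/85 = 58.824
Step 4: 170 μL + 22.3 mL = 22470 μL total → factor 22470/170 = 132.18
Overall dilution factor = 17.5 × 3 × 58.824 × 132.18 = 4.0819 × 10^5
Final = 1.50 M / 4.0819 × 10^5 = 3.675 × 10^-6 M = 3.67 × 10^3 nM

3.67 × 10^3 nM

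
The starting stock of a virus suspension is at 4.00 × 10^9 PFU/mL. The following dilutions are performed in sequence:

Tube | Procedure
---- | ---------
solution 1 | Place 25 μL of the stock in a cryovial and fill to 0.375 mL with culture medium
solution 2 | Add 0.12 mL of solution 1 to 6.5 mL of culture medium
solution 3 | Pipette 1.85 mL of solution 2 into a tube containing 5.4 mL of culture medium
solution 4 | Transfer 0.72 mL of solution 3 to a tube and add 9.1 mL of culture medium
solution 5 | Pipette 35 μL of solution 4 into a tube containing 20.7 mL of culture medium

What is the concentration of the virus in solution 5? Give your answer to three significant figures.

Step 1: 25 μL brought to 0.375 mL → factor 375/25 = 15
Step 2: 0.12 mL + 6.5 mL = 6.62 mL total → factor 6.62/0.12 = 55.167
Step 3: 1.85 mL + 5.4 mL = 7.25 mL total → factor 7.25/1.85 = 3.9189
Step 4: 0.72 mL + 9.1 mL = 9.82 mL total → factor 9.82/0.72 = 13.639
Step 5: 35 μL + 20.7 mL = 20735 μL total → factor 20735/35 = 592.43
Overall dilution factor = 15 × 55.167 × 3.9189 × 13.639 × 592.43 = 2.6203 × 10^7
Final = 4.00 × 10^9 PFU/mL / 2.6203 × 10^7 = 153 PFU/mL

153 PFU/mL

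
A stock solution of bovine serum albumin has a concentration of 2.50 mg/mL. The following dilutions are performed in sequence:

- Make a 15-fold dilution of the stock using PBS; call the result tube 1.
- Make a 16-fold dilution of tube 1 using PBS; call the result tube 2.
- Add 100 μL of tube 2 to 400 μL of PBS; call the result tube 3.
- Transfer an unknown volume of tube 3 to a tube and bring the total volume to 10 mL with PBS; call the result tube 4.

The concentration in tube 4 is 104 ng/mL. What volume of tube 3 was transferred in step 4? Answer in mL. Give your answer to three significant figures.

Step 1: 15-fold → factor 15
Step 2: 16-fold → factor 16
Step 3: 100 μL + 400 μL = 500 μL total → factor 500/100 = 5
Step 4: v brought to 10 mL → factor = 10 mL/v
Product of known-step factors = 1200
Overall factor = 2.50 mg/mL / (104 ng/mL) = 24038
Step-4 factor = 24038 / 1200 = 20.032
v = 10 mL / 20.032 = 0.499 mL

0.499 mL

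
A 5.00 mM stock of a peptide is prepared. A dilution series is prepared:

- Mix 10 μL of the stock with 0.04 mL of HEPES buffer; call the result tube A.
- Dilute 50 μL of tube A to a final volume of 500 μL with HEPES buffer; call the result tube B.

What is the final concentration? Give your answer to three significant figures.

0.100 mM

Step 1: 10 μL + 0.04 mL = 50 μL total → factor 50/10 = 5
Step 2: 50 μL brought to 500 μL → factor 500/50 = 10
Overall dilution factor = 5 × 10 = 50
Final = 5.00 mM / 50 = 0.100 mM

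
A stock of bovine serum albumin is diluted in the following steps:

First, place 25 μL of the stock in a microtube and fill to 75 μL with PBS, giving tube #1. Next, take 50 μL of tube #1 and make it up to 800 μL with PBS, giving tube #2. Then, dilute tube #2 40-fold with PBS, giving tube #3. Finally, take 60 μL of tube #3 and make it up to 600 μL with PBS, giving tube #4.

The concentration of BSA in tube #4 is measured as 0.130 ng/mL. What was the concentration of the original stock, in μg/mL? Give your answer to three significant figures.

2.50 μg/mL

Step 1: 25 μL brought to 75 μL → factor 75/25 = 3
Step 2: 50 μL brought to 800 μL → factor 800/50 = 16
Step 3: 40-fold → factor 40
Step 4: 60 μL brought to 600 μL → factor 600/60 = 10
Overall dilution factor = 3 × 16 × 40 × 10 = 19200
Stock = 0.130 ng/mL × 19200 = 2496 ng/mL = 2.50 μg/mL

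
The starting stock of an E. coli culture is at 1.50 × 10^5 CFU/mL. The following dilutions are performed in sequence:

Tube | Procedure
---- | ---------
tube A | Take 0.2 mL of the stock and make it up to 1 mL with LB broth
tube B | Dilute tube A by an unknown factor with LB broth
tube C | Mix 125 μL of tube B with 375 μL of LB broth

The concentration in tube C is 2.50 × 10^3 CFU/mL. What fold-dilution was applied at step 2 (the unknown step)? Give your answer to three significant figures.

3.00-fold

Step 1: 0.2 mL brought to 1 mL → factor 1/0.2 = 5
Step 2: unknown factor x
Step 3: 125 μL + 375 μL = 500 μL total → factor 500/125 = 4
Product of known-step factors = 20
Overall factor = 1.50 × 10^5 CFU/mL / (2.50 × 10^3 CFU/mL) = 60
x = 60 / 20 = 3.00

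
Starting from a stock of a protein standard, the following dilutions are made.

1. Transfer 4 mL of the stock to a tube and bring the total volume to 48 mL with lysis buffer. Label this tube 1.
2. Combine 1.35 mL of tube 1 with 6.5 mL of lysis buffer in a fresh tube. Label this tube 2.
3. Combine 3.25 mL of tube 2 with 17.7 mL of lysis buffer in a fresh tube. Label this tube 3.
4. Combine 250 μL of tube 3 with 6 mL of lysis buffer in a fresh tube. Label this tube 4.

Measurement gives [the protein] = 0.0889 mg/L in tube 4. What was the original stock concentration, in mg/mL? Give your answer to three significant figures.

Step 1: 4 mL brought to 48 mL → factor 48/4 = 12
Step 2: 1.35 mL + 6.5 mL = 7.85 mL total → factor 7.85/1.35 = 5.8148
Step 3: 3.25 mL + 17.7 mL = 20.95 mL total → factor 20.95/3.25 = 6.4462
Step 4: 250 μL + 6 mL = 6250 μL total → factor 6250/250 = 25
Overall dilution factor = 12 × 5.8148 × 6.4462 × 25 = 11245
Stock = 0.0889 mg/L × 11245 = 999.7 mg/L = 1.00 mg/mL

1.00 mg/mL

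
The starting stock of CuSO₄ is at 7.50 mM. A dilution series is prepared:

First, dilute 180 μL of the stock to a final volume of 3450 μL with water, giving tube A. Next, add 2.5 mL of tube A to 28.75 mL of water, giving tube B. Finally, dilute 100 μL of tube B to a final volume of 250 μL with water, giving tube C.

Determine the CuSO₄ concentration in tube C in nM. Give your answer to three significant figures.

1.25 × 10^4 nM

Step 1: 180 μL brought to 3450 μL → factor 3450/180 = 19.167
Step 2: 2.5 mL + 28.75 mL = 31.25 mL total → factor 31.25/2.5 = 12.5
Step 3: 100 μL brought to 250 μL → factor 250/100 = 2.5
Overall dilution factor = 19.167 × 12.5 × 2.5 = 598.96
Final = 7.50 mM / 598.96 = 0.01252 mM = 1.25 × 10^4 nM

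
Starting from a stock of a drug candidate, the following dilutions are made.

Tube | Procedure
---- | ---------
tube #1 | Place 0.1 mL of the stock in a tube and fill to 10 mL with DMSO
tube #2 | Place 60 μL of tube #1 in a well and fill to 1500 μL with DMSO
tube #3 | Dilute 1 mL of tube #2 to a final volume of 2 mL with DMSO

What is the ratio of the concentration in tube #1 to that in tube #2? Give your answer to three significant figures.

Step 1: 0.1 mL brought to 10 mL → factor 10/0.1 = 100
Step 2: 60 μL brought to 1500 μL → factor 1500/60 = 25
Dilution factor to tube #1 = 100; to tube #2 = 2500
[tube #1]/[tube #2] = (factor to tube #2)/(factor to tube #1) = 2500/100 = 25.0

25.0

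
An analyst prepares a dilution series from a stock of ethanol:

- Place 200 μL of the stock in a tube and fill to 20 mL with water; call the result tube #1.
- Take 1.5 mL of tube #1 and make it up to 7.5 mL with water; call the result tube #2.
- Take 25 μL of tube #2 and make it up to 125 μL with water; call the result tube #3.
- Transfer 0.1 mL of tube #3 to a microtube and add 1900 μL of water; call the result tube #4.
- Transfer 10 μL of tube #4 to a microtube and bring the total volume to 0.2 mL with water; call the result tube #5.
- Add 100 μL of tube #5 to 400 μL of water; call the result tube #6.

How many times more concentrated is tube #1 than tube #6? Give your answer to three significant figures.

Step 1: 200 μL brought to 20 mL → factor 20000/200 = 100
Step 2: 1.5 mL brought to 7.5 mL → factor 7.5/1.5 = 5
Step 3: 25 μL brought to 125 μL → factor 125/25 = 5
Step 4: 0.1 mL + 1900 μL = 2 mL total → factor 2/0.1 = 20
Step 5: 10 μL brought to 0.2 mL → factor 200/10 = 20
Step 6: 100 μL + 400 μL = 500 μL total → factor 500/100 = 5
Dilution factor to tube #1 = 100; to tube #6 = 5 × 10^6
[tube #1]/[tube #6] = (factor to tube #6)/(factor to tube #1) = 5 × 10^6/100 = 5.00 × 10^4

5.00 × 10^4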